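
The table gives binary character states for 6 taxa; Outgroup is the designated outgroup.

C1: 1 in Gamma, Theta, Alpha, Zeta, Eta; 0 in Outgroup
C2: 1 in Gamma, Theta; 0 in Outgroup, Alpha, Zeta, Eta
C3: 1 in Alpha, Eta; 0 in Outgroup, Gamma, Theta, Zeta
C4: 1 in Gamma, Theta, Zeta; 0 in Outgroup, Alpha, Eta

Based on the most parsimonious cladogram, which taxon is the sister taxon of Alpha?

Eta

The outgroup has state '0' for every character, so '1' is the derived state throughout.
All ingroup taxa share the derived state '1' for C1; it defines the ingroup but does not resolve relationships within it.
C2 (derived state '1') is shared by Gamma and Theta — a synapomorphy uniting that clade.
C3 (derived state '1') is shared by Alpha and Eta — a synapomorphy uniting that clade.
C4: derived state '1' in Gamma, Theta, and Zeta only — synapomorphy for {Gamma, Theta, Zeta}.
Most parsimonious ingroup topology: (((Gamma,Theta),Zeta),(Alpha,Eta)).
Alpha and Eta form a cherry on this tree, so they are sister taxa.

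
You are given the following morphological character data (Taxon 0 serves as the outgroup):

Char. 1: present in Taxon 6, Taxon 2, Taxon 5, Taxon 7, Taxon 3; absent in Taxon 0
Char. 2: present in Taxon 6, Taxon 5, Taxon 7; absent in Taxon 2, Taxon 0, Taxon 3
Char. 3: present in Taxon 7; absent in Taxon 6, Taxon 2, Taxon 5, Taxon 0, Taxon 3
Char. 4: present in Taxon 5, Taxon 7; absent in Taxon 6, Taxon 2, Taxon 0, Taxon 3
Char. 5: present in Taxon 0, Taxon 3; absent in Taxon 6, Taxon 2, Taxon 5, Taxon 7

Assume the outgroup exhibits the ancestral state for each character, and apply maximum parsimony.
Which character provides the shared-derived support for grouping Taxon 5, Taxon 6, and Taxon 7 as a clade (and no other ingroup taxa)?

Char. 2

Character polarity is set by the outgroup: the derived state is whichever differs from the outgroup's state, so for Char. 5 the derived state is 'absent', and for the remaining characters it is 'present'.
Char. 1 (derived state 'present') is shared by all ingroup taxa — unites the whole ingroup.
Char. 2 (derived state 'present') is shared by Taxon 5, Taxon 6, and Taxon 7 — a synapomorphy uniting that clade.
Char. 3 (derived state 'present') is unique to Taxon 7 (autapomorphy; uninformative for grouping).
Only Taxon 5 and Taxon 7 show the derived state 'present' for Char. 4, supporting them as a clade.
Char. 5 (derived state 'absent') is shared by Taxon 2, Taxon 5, Taxon 6, and Taxon 7 — a synapomorphy uniting that clade.
Most parsimonious ingroup topology: (((Taxon 6,(Taxon 7,Taxon 5)),Taxon 2),Taxon 3).
The clade {Taxon 5, Taxon 6, Taxon 7} is supported by Char. 2: its derived state 'present' occurs in exactly those taxa and in no other taxon (including the outgroup).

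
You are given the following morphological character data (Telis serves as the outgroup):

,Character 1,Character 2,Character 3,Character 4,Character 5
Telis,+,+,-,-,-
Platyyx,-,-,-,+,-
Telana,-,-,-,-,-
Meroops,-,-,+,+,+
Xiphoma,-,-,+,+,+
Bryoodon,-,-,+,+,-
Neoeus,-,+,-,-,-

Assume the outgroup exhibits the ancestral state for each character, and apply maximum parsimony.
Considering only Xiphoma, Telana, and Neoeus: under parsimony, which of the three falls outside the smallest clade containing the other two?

Neoeus

Character polarity is set by the outgroup: the derived state is whichever differs from the outgroup's state, so for Character 1, Character 2 the derived state is '-', and for the remaining characters it is '+'.
Character 1 (derived state '-') is shared by all ingroup taxa — unites the whole ingroup.
Character 2: derived state '-' in Bryoodon, Meroops, Platyyx, Telana, and Xiphoma only — synapomorphy for {Bryoodon, Meroops, Platyyx, Telana, Xiphoma}.
Character 3 (derived state '+') is shared by Bryoodon, Meroops, and Xiphoma — a synapomorphy uniting that clade.
Only Bryoodon, Meroops, Platyyx, and Xiphoma show the derived state '+' for Character 4, supporting them as a clade.
Character 5: derived state '+' in Meroops and Xiphoma only — synapomorphy for {Meroops, Xiphoma}.
Most parsimonious ingroup topology: (((Platyyx,((Meroops,Xiphoma),Bryoodon)),Telana),Neoeus).
Telana and Xiphoma share a more recent common ancestor with each other than either does with Neoeus, so Neoeus is the least closely related of the three.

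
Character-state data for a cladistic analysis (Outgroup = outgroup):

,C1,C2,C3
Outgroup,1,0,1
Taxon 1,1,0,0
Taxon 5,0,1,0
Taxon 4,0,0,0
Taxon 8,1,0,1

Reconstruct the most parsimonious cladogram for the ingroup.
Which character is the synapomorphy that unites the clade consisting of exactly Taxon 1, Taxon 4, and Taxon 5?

Character polarity is set by the outgroup: the derived state is whichever differs from the outgroup's state, so for C1, C3 the derived state is '0', and for the remaining characters it is '1'.
Only Taxon 4 and Taxon 5 show the derived state '0' for C1, supporting them as a clade.
C2: derived state '1' in Taxon 5 only — an autapomorphy, so it tells us nothing about relationships among taxa.
C3 (derived state '0') is shared by Taxon 1, Taxon 4, and Taxon 5 — a synapomorphy uniting that clade.
Most parsimonious ingroup topology: ((Taxon 1,(Taxon 5,Taxon 4)),Taxon 8).
The clade {Taxon 1, Taxon 4, Taxon 5} is supported by C3: its derived state '0' occurs in exactly those taxa and in no other taxon (including the outgroup).

C3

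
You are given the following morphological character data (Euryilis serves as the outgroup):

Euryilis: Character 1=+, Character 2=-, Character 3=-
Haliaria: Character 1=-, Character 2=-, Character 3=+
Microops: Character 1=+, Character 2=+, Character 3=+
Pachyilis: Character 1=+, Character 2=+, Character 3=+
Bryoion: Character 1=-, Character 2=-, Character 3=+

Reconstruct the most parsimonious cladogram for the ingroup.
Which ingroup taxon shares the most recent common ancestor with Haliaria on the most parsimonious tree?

Character polarity is set by the outgroup: the derived state is whichever differs from the outgroup's state, so for Character 1 the derived state is '-', and for the remaining characters it is '+'.
Only Bryoion and Haliaria show the derived state '-' for Character 1, supporting them as a clade.
Character 2: derived state '+' in Microops and Pachyilis only — synapomorphy for {Microops, Pachyilis}.
Character 3 (derived state '+') is shared by all ingroup taxa — unites the whole ingroup.
Most parsimonious ingroup topology: ((Haliaria,Bryoion),(Microops,Pachyilis)).
Haliaria and Bryoion form a cherry on this tree, so they are sister taxa.

Bryoion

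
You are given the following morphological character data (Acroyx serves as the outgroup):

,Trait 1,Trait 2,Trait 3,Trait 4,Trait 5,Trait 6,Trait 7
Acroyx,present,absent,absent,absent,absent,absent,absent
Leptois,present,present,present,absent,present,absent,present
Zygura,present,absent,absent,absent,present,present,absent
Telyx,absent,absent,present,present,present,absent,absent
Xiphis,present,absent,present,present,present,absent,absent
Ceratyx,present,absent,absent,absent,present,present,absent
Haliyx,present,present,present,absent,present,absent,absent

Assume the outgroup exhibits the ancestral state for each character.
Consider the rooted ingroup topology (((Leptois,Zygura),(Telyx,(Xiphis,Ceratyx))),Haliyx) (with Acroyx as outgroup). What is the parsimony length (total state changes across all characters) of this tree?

Map each character onto (((Leptois,Zygura),(Telyx,(Xiphis,Ceratyx))),Haliyx) (rooted by Acroyx) and count the minimum state changes it requires (Fitch parsimony):
Trait 1: 1; Trait 2: 2; Trait 3: 3; Trait 4: 2; Trait 5: 1; Trait 6: 2; Trait 7: 1.
Total tree length = 12.

12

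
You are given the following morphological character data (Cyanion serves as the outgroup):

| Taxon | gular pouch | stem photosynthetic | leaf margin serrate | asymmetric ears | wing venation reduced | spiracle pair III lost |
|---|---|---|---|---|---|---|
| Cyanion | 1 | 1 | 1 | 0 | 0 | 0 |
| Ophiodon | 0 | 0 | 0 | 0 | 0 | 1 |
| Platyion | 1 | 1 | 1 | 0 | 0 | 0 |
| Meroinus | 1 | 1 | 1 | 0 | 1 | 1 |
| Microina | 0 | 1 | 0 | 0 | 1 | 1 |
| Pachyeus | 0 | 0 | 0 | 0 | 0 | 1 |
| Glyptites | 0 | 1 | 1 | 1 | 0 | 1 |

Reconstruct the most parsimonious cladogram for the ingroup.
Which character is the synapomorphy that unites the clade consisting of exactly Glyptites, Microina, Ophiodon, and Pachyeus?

gular pouch

Character polarity is set by the outgroup: the derived state is whichever differs from the outgroup's state, so for gular pouch, stem photosynthetic, leaf margin serrate the derived state is '0', and for the remaining characters it is '1'.
gular pouch (derived state '0') is shared by Glyptites, Microina, Ophiodon, and Pachyeus — a synapomorphy uniting that clade.
stem photosynthetic: derived state '0' in Ophiodon and Pachyeus only — synapomorphy for {Ophiodon, Pachyeus}.
Only Microina, Ophiodon, and Pachyeus show the derived state '0' for leaf margin serrate, supporting them as a clade.
asymmetric ears (derived state '1') is unique to Glyptites (autapomorphy; uninformative for grouping).
wing venation reduced groups Meroinus and Microina, which is incompatible with the clades supported by the remaining characters; treating it as convergent (homoplasy) costs fewer steps than any alternative tree.
Only Glyptites, Meroinus, Microina, Ophiodon, and Pachyeus show the derived state '1' for spiracle pair III lost, supporting them as a clade.
Most parsimonious ingroup topology: (((((Ophiodon,Pachyeus),Microina),Glyptites),Meroinus),Platyion).
The clade {Glyptites, Microina, Ophiodon, Pachyeus} is supported by gular pouch: its derived state '0' occurs in exactly those taxa and in no other taxon (including the outgroup).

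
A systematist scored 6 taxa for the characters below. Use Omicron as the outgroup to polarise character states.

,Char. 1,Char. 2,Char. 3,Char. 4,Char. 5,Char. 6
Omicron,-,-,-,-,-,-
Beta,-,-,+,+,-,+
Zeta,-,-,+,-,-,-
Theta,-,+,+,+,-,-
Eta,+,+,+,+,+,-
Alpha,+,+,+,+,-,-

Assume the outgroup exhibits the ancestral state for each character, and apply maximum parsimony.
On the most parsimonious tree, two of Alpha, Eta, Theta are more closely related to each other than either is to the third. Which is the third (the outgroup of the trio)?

Theta

The outgroup has state '-' for every character, so '+' is the derived state throughout.
Char. 1 (derived state '+') is shared by Alpha and Eta — a synapomorphy uniting that clade.
Only Alpha, Eta, and Theta show the derived state '+' for Char. 2, supporting them as a clade.
Char. 3 (derived state '+') is shared by all ingroup taxa — unites the whole ingroup.
Only Alpha, Beta, Eta, and Theta show the derived state '+' for Char. 4, supporting them as a clade.
Char. 5: derived state '+' in Eta only — an autapomorphy, so it tells us nothing about relationships among taxa.
Char. 6: derived state '+' in Beta only — an autapomorphy, so it tells us nothing about relationships among taxa.
Most parsimonious ingroup topology: ((Beta,(Theta,(Eta,Alpha))),Zeta).
Alpha and Eta share a more recent common ancestor with each other than either does with Theta, so Theta is the least closely related of the three.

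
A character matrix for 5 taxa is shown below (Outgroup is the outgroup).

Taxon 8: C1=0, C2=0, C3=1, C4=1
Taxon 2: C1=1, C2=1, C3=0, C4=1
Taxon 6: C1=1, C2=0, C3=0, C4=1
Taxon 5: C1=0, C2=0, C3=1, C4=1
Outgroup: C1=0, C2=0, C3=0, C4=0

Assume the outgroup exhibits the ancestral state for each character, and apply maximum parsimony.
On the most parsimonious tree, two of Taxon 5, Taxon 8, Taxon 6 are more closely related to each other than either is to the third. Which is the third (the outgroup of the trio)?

The outgroup has state '0' for every character, so '1' is the derived state throughout.
Only Taxon 2 and Taxon 6 show the derived state '1' for C1, supporting them as a clade.
C2 (derived state '1') is unique to Taxon 2 (autapomorphy; uninformative for grouping).
C3 (derived state '1') is shared by Taxon 5 and Taxon 8 — a synapomorphy uniting that clade.
All ingroup taxa share the derived state '1' for C4; it defines the ingroup but does not resolve relationships within it.
Most parsimonious ingroup topology: ((Taxon 6,Taxon 2),(Taxon 5,Taxon 8)).
Taxon 5 and Taxon 8 share a more recent common ancestor with each other than either does with Taxon 6, so Taxon 6 is the least closely related of the three.

Taxon 6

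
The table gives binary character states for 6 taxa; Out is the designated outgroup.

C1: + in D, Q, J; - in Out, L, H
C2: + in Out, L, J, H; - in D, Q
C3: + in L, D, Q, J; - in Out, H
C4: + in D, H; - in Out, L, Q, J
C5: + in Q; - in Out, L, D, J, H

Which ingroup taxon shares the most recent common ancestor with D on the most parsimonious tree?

Character polarity is set by the outgroup: the derived state is whichever differs from the outgroup's state, so for C2 the derived state is '-', and for the remaining characters it is '+'.
C1: derived state '+' in D, J, and Q only — synapomorphy for {D, J, Q}.
C2 (derived state '-') is shared by D and Q — a synapomorphy uniting that clade.
C3: derived state '+' in D, J, L, and Q only — synapomorphy for {D, J, L, Q}.
C4 (state '+') occurs in D and H but conflicts with the nesting implied by the other characters — most parsimoniously interpreted as homoplasy.
C5: derived state '+' in Q only — an autapomorphy, so it tells us nothing about relationships among taxa.
Most parsimonious ingroup topology: ((L,((D,Q),J)),H).
D and Q form a cherry on this tree, so they are sister taxa.

Q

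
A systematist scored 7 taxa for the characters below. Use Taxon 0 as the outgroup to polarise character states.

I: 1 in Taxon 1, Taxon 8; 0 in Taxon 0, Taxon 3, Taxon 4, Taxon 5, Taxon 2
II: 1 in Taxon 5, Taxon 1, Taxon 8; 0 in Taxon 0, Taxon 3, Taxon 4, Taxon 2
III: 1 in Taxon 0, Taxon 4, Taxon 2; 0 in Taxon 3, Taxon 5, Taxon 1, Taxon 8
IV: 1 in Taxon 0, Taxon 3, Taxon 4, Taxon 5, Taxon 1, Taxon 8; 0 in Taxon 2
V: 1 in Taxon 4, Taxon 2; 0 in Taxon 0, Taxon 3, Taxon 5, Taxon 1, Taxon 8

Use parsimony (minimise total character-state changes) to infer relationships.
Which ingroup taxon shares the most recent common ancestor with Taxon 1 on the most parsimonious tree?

Taxon 8

Character polarity is set by the outgroup: the derived state is whichever differs from the outgroup's state, so for III, IV the derived state is '0', and for the remaining characters it is '1'.
I (derived state '1') is shared by Taxon 1 and Taxon 8 — a synapomorphy uniting that clade.
II (derived state '1') is shared by Taxon 1, Taxon 5, and Taxon 8 — a synapomorphy uniting that clade.
III: derived state '0' in Taxon 1, Taxon 3, Taxon 5, and Taxon 8 only — synapomorphy for {Taxon 1, Taxon 3, Taxon 5, Taxon 8}.
IV: derived state '0' in Taxon 2 only — an autapomorphy, so it tells us nothing about relationships among taxa.
V (derived state '1') is shared by Taxon 2 and Taxon 4 — a synapomorphy uniting that clade.
Most parsimonious ingroup topology: ((Taxon 3,(Taxon 5,(Taxon 1,Taxon 8))),(Taxon 4,Taxon 2)).
Taxon 1 and Taxon 8 form a cherry on this tree, so they are sister taxa.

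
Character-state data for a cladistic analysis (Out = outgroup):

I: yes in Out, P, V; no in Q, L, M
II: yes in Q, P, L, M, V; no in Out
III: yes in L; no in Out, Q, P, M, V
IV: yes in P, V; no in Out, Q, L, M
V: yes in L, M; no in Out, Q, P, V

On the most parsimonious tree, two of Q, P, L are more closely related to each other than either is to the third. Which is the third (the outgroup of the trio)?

P

Character polarity is set by the outgroup: the derived state is whichever differs from the outgroup's state, so for I the derived state is 'no', and for the remaining characters it is 'yes'.
I (derived state 'no') is shared by L, M, and Q — a synapomorphy uniting that clade.
All ingroup taxa share the derived state 'yes' for II; it defines the ingroup but does not resolve relationships within it.
III: derived state 'yes' in L only — an autapomorphy, so it tells us nothing about relationships among taxa.
Only P and V show the derived state 'yes' for IV, supporting them as a clade.
V (derived state 'yes') is shared by L and M — a synapomorphy uniting that clade.
Most parsimonious ingroup topology: ((Q,(L,M)),(P,V)).
L and Q share a more recent common ancestor with each other than either does with P, so P is the least closely related of the three.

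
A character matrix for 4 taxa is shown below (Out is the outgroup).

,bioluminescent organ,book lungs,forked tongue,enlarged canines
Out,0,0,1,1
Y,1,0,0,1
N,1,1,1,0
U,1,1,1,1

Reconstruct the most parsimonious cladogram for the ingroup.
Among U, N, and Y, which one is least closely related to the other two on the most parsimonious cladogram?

Character polarity is set by the outgroup: the derived state is whichever differs from the outgroup's state, so for forked tongue, enlarged canines the derived state is '0', and for the remaining characters it is '1'.
bioluminescent organ (derived state '1') is shared by all ingroup taxa — unites the whole ingroup.
book lungs (derived state '1') is shared by N and U — a synapomorphy uniting that clade.
forked tongue: derived state '0' in Y only — an autapomorphy, so it tells us nothing about relationships among taxa.
enlarged canines (derived state '0') is unique to N (autapomorphy; uninformative for grouping).
Most parsimonious ingroup topology: (Y,(N,U)).
U and N share a more recent common ancestor with each other than either does with Y, so Y is the least closely related of the three.

Y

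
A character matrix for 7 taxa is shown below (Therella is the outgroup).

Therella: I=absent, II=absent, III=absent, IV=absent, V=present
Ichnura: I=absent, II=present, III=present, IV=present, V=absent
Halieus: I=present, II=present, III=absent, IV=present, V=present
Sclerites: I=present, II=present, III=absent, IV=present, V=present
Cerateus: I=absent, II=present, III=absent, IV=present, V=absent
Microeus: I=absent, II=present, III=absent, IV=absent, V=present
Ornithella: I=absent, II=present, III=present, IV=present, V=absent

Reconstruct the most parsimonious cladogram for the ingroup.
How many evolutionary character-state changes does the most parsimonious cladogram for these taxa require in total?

5

Character polarity is set by the outgroup: the derived state is whichever differs from the outgroup's state, so for V the derived state is 'absent', and for the remaining characters it is 'present'.
I: derived state 'present' in Halieus and Sclerites only — synapomorphy for {Halieus, Sclerites}.
All ingroup taxa share the derived state 'present' for II; it defines the ingroup but does not resolve relationships within it.
Only Ichnura and Ornithella show the derived state 'present' for III, supporting them as a clade.
Only Cerateus, Halieus, Ichnura, Ornithella, and Sclerites show the derived state 'present' for IV, supporting them as a clade.
V: derived state 'absent' in Cerateus, Ichnura, and Ornithella only — synapomorphy for {Cerateus, Ichnura, Ornithella}.
Most parsimonious ingroup topology: ((((Ichnura,Ornithella),Cerateus),(Halieus,Sclerites)),Microeus).
Changes per character on this tree: I: 1; II: 1; III: 1; IV: 1; V: 1.
Total = 5.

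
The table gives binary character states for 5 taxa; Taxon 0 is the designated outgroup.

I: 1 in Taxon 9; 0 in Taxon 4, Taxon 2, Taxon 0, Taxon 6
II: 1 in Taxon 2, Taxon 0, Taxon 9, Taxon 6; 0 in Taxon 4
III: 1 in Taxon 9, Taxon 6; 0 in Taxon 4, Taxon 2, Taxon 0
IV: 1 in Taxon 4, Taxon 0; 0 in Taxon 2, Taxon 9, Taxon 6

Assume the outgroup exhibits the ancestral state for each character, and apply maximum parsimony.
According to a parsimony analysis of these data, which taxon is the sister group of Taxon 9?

Taxon 6

Character polarity is set by the outgroup: the derived state is whichever differs from the outgroup's state, so for II, IV the derived state is '0', and for the remaining characters it is '1'.
I: derived state '1' in Taxon 9 only — an autapomorphy, so it tells us nothing about relationships among taxa.
II (derived state '0') is unique to Taxon 4 (autapomorphy; uninformative for grouping).
Only Taxon 6 and Taxon 9 show the derived state '1' for III, supporting them as a clade.
IV (derived state '0') is shared by Taxon 2, Taxon 6, and Taxon 9 — a synapomorphy uniting that clade.
Most parsimonious ingroup topology: (((Taxon 9,Taxon 6),Taxon 2),Taxon 4).
Taxon 9 and Taxon 6 form a cherry on this tree, so they are sister taxa.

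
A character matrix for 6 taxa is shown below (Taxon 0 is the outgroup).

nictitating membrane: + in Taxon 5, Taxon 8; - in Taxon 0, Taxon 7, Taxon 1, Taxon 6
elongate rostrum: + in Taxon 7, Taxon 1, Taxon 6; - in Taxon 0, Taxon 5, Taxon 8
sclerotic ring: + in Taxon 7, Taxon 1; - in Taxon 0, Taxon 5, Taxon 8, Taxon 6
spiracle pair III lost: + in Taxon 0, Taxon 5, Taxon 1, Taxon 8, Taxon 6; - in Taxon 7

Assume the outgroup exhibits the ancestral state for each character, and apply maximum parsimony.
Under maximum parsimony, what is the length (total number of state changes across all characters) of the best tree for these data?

Character polarity is set by the outgroup: the derived state is whichever differs from the outgroup's state, so for spiracle pair III lost the derived state is '-', and for the remaining characters it is '+'.
Only Taxon 5 and Taxon 8 show the derived state '+' for nictitating membrane, supporting them as a clade.
elongate rostrum (derived state '+') is shared by Taxon 1, Taxon 6, and Taxon 7 — a synapomorphy uniting that clade.
sclerotic ring (derived state '+') is shared by Taxon 1 and Taxon 7 — a synapomorphy uniting that clade.
spiracle pair III lost: derived state '-' in Taxon 7 only — an autapomorphy, so it tells us nothing about relationships among taxa.
Most parsimonious ingroup topology: ((Taxon 5,Taxon 8),((Taxon 7,Taxon 1),Taxon 6)).
Changes per character on this tree: nictitating membrane: 1; elongate rostrum: 1; sclerotic ring: 1; spiracle pair III lost: 1.
Total = 4.

4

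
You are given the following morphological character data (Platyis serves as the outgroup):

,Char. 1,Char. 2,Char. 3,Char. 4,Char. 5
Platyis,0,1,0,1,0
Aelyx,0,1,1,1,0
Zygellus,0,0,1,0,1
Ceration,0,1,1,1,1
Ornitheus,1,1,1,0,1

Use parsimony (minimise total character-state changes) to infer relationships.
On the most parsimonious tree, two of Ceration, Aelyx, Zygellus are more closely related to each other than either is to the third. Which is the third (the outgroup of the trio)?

Aelyx

Character polarity is set by the outgroup: the derived state is whichever differs from the outgroup's state, so for Char. 2, Char. 4 the derived state is '0', and for the remaining characters it is '1'.
Char. 1 (derived state '1') is unique to Ornitheus (autapomorphy; uninformative for grouping).
Char. 2: derived state '0' in Zygellus only — an autapomorphy, so it tells us nothing about relationships among taxa.
Char. 3 (derived state '1') is shared by all ingroup taxa — unites the whole ingroup.
Char. 4: derived state '0' in Ornitheus and Zygellus only — synapomorphy for {Ornitheus, Zygellus}.
Only Ceration, Ornitheus, and Zygellus show the derived state '1' for Char. 5, supporting them as a clade.
Most parsimonious ingroup topology: (Aelyx,((Zygellus,Ornitheus),Ceration)).
Zygellus and Ceration share a more recent common ancestor with each other than either does with Aelyx, so Aelyx is the least closely related of the three.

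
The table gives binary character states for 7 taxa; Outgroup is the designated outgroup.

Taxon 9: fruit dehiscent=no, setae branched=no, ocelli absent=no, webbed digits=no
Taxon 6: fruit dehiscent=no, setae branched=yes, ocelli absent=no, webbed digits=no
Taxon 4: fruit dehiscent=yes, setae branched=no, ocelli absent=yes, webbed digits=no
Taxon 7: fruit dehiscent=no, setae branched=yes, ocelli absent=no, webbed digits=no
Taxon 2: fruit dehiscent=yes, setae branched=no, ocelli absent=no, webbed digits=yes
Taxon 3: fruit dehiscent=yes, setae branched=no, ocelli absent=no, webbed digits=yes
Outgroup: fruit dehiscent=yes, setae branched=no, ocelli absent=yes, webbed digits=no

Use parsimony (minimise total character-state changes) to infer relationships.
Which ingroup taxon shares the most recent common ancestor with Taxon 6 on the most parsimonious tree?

Taxon 7

Character polarity is set by the outgroup: the derived state is whichever differs from the outgroup's state, so for fruit dehiscent, ocelli absent the derived state is 'no', and for the remaining characters it is 'yes'.
fruit dehiscent (derived state 'no') is shared by Taxon 6, Taxon 7, and Taxon 9 — a synapomorphy uniting that clade.
Only Taxon 6 and Taxon 7 show the derived state 'yes' for setae branched, supporting them as a clade.
ocelli absent (derived state 'no') is shared by Taxon 2, Taxon 3, Taxon 6, Taxon 7, and Taxon 9 — a synapomorphy uniting that clade.
webbed digits: derived state 'yes' in Taxon 2 and Taxon 3 only — synapomorphy for {Taxon 2, Taxon 3}.
Most parsimonious ingroup topology: ((((Taxon 6,Taxon 7),Taxon 9),(Taxon 2,Taxon 3)),Taxon 4).
Taxon 6 and Taxon 7 form a cherry on this tree, so they are sister taxa.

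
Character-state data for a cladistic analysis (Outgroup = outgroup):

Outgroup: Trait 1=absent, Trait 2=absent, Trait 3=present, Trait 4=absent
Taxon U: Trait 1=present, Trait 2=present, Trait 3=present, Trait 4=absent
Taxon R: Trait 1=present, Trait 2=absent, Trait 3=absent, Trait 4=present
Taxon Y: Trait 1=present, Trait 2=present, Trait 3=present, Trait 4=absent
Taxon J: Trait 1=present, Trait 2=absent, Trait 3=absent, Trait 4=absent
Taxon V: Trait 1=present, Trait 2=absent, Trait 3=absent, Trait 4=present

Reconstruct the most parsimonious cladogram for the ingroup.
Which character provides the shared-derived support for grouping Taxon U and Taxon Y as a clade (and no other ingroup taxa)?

Character polarity is set by the outgroup: the derived state is whichever differs from the outgroup's state, so for Trait 3 the derived state is 'absent', and for the remaining characters it is 'present'.
Trait 1 (derived state 'present') is shared by all ingroup taxa — unites the whole ingroup.
Only Taxon U and Taxon Y show the derived state 'present' for Trait 2, supporting them as a clade.
Only Taxon J, Taxon R, and Taxon V show the derived state 'absent' for Trait 3, supporting them as a clade.
Trait 4 (derived state 'present') is shared by Taxon R and Taxon V — a synapomorphy uniting that clade.
Most parsimonious ingroup topology: ((Taxon U,Taxon Y),((Taxon R,Taxon V),Taxon J)).
The clade {Taxon U, Taxon Y} is supported by Trait 2: its derived state 'present' occurs in exactly those taxa and in no other taxon (including the outgroup).

Trait 2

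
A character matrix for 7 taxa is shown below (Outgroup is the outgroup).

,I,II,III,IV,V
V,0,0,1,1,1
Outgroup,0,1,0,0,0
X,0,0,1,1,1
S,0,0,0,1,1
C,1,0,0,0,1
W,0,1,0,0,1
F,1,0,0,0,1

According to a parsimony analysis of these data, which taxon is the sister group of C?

Character polarity is set by the outgroup: the derived state is whichever differs from the outgroup's state, so for II the derived state is '0', and for the remaining characters it is '1'.
I (derived state '1') is shared by C and F — a synapomorphy uniting that clade.
II: derived state '0' in C, F, S, V, and X only — synapomorphy for {C, F, S, V, X}.
III: derived state '1' in V and X only — synapomorphy for {V, X}.
IV (derived state '1') is shared by S, V, and X — a synapomorphy uniting that clade.
All ingroup taxa share the derived state '1' for V; it defines the ingroup but does not resolve relationships within it.
Most parsimonious ingroup topology: ((((X,V),S),(C,F)),W).
C and F form a cherry on this tree, so they are sister taxa.

F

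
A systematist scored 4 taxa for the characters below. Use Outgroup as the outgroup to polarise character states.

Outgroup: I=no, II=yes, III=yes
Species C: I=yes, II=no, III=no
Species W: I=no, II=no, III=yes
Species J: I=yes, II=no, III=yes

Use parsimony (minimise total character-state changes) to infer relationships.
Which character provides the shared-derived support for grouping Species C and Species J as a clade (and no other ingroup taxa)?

I

Character polarity is set by the outgroup: the derived state is whichever differs from the outgroup's state, so for II, III the derived state is 'no', and for the remaining characters it is 'yes'.
I: derived state 'yes' in Species C and Species J only — synapomorphy for {Species C, Species J}.
All ingroup taxa share the derived state 'no' for II; it defines the ingroup but does not resolve relationships within it.
III: derived state 'no' in Species C only — an autapomorphy, so it tells us nothing about relationships among taxa.
Most parsimonious ingroup topology: ((Species C,Species J),Species W).
The clade {Species C, Species J} is supported by I: its derived state 'yes' occurs in exactly those taxa and in no other taxon (including the outgroup).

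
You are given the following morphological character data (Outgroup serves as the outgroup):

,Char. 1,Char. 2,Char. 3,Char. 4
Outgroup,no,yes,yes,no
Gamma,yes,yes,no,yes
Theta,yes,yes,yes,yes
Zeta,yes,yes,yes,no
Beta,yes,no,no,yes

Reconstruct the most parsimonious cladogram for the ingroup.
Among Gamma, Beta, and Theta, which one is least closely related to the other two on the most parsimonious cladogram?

Theta

Character polarity is set by the outgroup: the derived state is whichever differs from the outgroup's state, so for Char. 2, Char. 3 the derived state is 'no', and for the remaining characters it is 'yes'.
All ingroup taxa share the derived state 'yes' for Char. 1; it defines the ingroup but does not resolve relationships within it.
Char. 2 (derived state 'no') is unique to Beta (autapomorphy; uninformative for grouping).
Char. 3: derived state 'no' in Beta and Gamma only — synapomorphy for {Beta, Gamma}.
Char. 4 (derived state 'yes') is shared by Beta, Gamma, and Theta — a synapomorphy uniting that clade.
Most parsimonious ingroup topology: (((Gamma,Beta),Theta),Zeta).
Beta and Gamma share a more recent common ancestor with each other than either does with Theta, so Theta is the least closely related of the three.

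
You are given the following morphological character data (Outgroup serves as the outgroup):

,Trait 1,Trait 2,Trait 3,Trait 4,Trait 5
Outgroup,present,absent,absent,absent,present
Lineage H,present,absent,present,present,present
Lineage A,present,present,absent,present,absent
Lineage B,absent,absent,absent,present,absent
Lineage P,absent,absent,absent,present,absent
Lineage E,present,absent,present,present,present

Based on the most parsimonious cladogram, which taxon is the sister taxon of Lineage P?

Character polarity is set by the outgroup: the derived state is whichever differs from the outgroup's state, so for Trait 1, Trait 5 the derived state is 'absent', and for the remaining characters it is 'present'.
Only Lineage B and Lineage P show the derived state 'absent' for Trait 1, supporting them as a clade.
Trait 2 (derived state 'present') is unique to Lineage A (autapomorphy; uninformative for grouping).
Trait 3 (derived state 'present') is shared by Lineage E and Lineage H — a synapomorphy uniting that clade.
All ingroup taxa share the derived state 'present' for Trait 4; it defines the ingroup but does not resolve relationships within it.
Trait 5: derived state 'absent' in Lineage A, Lineage B, and Lineage P only — synapomorphy for {Lineage A, Lineage B, Lineage P}.
Most parsimonious ingroup topology: ((Lineage H,Lineage E),(Lineage A,(Lineage B,Lineage P))).
Lineage P and Lineage B form a cherry on this tree, so they are sister taxa.

Lineage B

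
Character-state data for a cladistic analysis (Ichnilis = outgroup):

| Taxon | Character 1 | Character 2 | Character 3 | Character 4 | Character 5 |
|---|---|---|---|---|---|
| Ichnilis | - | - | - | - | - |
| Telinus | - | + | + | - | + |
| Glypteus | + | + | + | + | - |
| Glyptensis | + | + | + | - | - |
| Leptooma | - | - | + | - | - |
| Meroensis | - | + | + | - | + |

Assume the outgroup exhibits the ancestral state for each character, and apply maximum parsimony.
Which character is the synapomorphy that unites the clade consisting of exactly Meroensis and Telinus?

Character 5

The outgroup has state '-' for every character, so '+' is the derived state throughout.
Only Glyptensis and Glypteus show the derived state '+' for Character 1, supporting them as a clade.
Character 2 (derived state '+') is shared by Glyptensis, Glypteus, Meroensis, and Telinus — a synapomorphy uniting that clade.
Character 3 (derived state '+') is shared by all ingroup taxa — unites the whole ingroup.
Character 4 (derived state '+') is unique to Glypteus (autapomorphy; uninformative for grouping).
Character 5 (derived state '+') is shared by Meroensis and Telinus — a synapomorphy uniting that clade.
Most parsimonious ingroup topology: (((Telinus,Meroensis),(Glypteus,Glyptensis)),Leptooma).
The clade {Meroensis, Telinus} is supported by Character 5: its derived state '+' occurs in exactly those taxa and in no other taxon (including the outgroup).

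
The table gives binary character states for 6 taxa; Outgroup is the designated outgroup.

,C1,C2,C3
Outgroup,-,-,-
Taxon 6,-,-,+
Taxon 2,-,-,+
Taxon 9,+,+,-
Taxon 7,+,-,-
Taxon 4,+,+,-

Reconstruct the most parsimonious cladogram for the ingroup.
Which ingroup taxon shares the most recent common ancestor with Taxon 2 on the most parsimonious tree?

Taxon 6

The outgroup has state '-' for every character, so '+' is the derived state throughout.
Only Taxon 4, Taxon 7, and Taxon 9 show the derived state '+' for C1, supporting them as a clade.
Only Taxon 4 and Taxon 9 show the derived state '+' for C2, supporting them as a clade.
C3 (derived state '+') is shared by Taxon 2 and Taxon 6 — a synapomorphy uniting that clade.
Most parsimonious ingroup topology: ((Taxon 6,Taxon 2),((Taxon 9,Taxon 4),Taxon 7)).
Taxon 2 and Taxon 6 form a cherry on this tree, so they are sister taxa.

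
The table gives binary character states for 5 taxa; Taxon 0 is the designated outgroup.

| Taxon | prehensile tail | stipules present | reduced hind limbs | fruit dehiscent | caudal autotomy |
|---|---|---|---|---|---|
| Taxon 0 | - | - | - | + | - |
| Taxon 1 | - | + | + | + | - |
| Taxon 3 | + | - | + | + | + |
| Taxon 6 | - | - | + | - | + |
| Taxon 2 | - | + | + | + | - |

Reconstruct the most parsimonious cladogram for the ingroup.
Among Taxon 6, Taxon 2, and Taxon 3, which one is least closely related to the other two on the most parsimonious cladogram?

Character polarity is set by the outgroup: the derived state is whichever differs from the outgroup's state, so for fruit dehiscent the derived state is '-', and for the remaining characters it is '+'.
prehensile tail: derived state '+' in Taxon 3 only — an autapomorphy, so it tells us nothing about relationships among taxa.
stipules present (derived state '+') is shared by Taxon 1 and Taxon 2 — a synapomorphy uniting that clade.
reduced hind limbs (derived state '+') is shared by all ingroup taxa — unites the whole ingroup.
fruit dehiscent (derived state '-') is unique to Taxon 6 (autapomorphy; uninformative for grouping).
Only Taxon 3 and Taxon 6 show the derived state '+' for caudal autotomy, supporting them as a clade.
Most parsimonious ingroup topology: ((Taxon 1,Taxon 2),(Taxon 3,Taxon 6)).
Taxon 3 and Taxon 6 share a more recent common ancestor with each other than either does with Taxon 2, so Taxon 2 is the least closely related of the three.

Taxon 2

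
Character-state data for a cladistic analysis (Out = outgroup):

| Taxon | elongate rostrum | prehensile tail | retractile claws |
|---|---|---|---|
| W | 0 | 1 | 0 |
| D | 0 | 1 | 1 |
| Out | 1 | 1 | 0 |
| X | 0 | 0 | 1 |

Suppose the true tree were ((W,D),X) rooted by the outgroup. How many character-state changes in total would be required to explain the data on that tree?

4

Map each character onto ((W,D),X) (rooted by Out) and count the minimum state changes it requires (Fitch parsimony):
elongate rostrum: 1; prehensile tail: 1; retractile claws: 2.
Total tree length = 4.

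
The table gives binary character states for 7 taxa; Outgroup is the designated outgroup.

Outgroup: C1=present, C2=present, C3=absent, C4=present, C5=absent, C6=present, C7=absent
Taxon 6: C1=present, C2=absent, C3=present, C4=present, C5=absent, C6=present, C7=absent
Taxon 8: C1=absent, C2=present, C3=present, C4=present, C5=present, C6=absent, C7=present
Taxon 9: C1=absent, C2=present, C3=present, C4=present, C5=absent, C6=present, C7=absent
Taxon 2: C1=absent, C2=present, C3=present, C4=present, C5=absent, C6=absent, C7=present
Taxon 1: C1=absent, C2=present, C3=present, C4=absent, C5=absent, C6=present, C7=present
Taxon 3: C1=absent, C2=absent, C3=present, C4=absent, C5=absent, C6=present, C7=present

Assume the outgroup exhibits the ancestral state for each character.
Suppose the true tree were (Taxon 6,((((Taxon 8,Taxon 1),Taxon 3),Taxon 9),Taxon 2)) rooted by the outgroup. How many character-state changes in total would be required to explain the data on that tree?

Map each character onto (Taxon 6,((((Taxon 8,Taxon 1),Taxon 3),Taxon 9),Taxon 2)) (rooted by Outgroup) and count the minimum state changes it requires (Fitch parsimony):
C1: 1; C2: 2; C3: 1; C4: 2; C5: 1; C6: 2; C7: 2.
Total tree length = 11.

11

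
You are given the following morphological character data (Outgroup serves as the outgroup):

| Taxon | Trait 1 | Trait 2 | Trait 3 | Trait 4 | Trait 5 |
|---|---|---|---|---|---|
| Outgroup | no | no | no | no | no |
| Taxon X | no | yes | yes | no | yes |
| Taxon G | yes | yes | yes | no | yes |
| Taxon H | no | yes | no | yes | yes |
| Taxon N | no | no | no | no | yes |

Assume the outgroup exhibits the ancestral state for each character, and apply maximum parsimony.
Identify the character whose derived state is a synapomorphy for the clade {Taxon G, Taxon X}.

The outgroup has state 'no' for every character, so 'yes' is the derived state throughout.
Trait 1 (derived state 'yes') is unique to Taxon G (autapomorphy; uninformative for grouping).
Trait 2: derived state 'yes' in Taxon G, Taxon H, and Taxon X only — synapomorphy for {Taxon G, Taxon H, Taxon X}.
Trait 3 (derived state 'yes') is shared by Taxon G and Taxon X — a synapomorphy uniting that clade.
Trait 4: derived state 'yes' in Taxon H only — an autapomorphy, so it tells us nothing about relationships among taxa.
All ingroup taxa share the derived state 'yes' for Trait 5; it defines the ingroup but does not resolve relationships within it.
Most parsimonious ingroup topology: (((Taxon X,Taxon G),Taxon H),Taxon N).
The clade {Taxon G, Taxon X} is supported by Trait 3: its derived state 'yes' occurs in exactly those taxa and in no other taxon (including the outgroup).

Trait 3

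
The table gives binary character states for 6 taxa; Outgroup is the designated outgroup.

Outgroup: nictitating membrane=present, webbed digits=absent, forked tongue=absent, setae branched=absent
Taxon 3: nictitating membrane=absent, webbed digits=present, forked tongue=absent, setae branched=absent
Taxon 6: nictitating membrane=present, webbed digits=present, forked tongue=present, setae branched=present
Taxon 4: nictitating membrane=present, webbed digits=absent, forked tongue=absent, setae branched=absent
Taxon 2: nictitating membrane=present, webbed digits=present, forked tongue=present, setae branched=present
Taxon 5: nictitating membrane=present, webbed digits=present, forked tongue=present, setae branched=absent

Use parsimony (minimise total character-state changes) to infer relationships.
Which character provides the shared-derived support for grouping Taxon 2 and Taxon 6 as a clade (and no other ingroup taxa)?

Character polarity is set by the outgroup: the derived state is whichever differs from the outgroup's state, so for nictitating membrane the derived state is 'absent', and for the remaining characters it is 'present'.
nictitating membrane (derived state 'absent') is unique to Taxon 3 (autapomorphy; uninformative for grouping).
webbed digits (derived state 'present') is shared by Taxon 2, Taxon 3, Taxon 5, and Taxon 6 — a synapomorphy uniting that clade.
forked tongue: derived state 'present' in Taxon 2, Taxon 5, and Taxon 6 only — synapomorphy for {Taxon 2, Taxon 5, Taxon 6}.
setae branched: derived state 'present' in Taxon 2 and Taxon 6 only — synapomorphy for {Taxon 2, Taxon 6}.
Most parsimonious ingroup topology: ((Taxon 3,((Taxon 6,Taxon 2),Taxon 5)),Taxon 4).
The clade {Taxon 2, Taxon 6} is supported by setae branched: its derived state 'present' occurs in exactly those taxa and in no other taxon (including the outgroup).

setae branched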